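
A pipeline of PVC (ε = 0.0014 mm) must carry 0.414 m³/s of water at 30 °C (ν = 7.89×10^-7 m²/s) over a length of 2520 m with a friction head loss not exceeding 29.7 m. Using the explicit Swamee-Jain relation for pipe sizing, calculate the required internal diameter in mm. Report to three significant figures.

D ≈ 423 mm

Swamee-Jain (Type III): D = 0.66·[ε^1.25·(LQ²/(gh_f))^4.75 + ν·Q^9.4·(L/(gh_f))^5.2]^0.04
LQ²/(gh_f) = 1.482; L/(gh_f) = 8.649
Term 1 = ε^1.25·(…)^4.75 = 3.12×10^-7; Term 2 = ν·Q^9.4·(…)^5.2 = 1.48×10^-5
D = 0.66·(3.12×10^-7 + 1.48×10^-5)^0.04 = 0.4233 m = 423 mm
Check: V = 2.94 m/s, Re = 1.58×10^6, f = 0.01088, h_f = 28.5 m ≈ 29.7 m ✓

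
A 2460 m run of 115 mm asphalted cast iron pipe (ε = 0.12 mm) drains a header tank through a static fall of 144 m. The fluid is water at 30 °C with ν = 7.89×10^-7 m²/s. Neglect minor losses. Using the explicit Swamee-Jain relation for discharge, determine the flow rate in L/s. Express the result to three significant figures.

Q ≈ 26.3 L/s

Swamee-Jain (Type II): Q = -0.965·√(gD⁵h_f/L)·ln[ε/(3.7D) + √(3.17ν²L/(gD³h_f))]
√(gD⁵h_f/L) = √(9.81·0.115⁵·144/2460) = 0.003399
ε/(3.7D) = 2.82×10^-4; √(3.17ν²L/(gD³h_f)) = 4.75×10^-5
Q = -0.965·0.003399·ln(3.296×10^-4) = 0.02630 m³/s
Check: V = 2.53 m/s, Re = 3.69×10^5, f = 0.02075, h_f = 145 m ≈ 144 m ✓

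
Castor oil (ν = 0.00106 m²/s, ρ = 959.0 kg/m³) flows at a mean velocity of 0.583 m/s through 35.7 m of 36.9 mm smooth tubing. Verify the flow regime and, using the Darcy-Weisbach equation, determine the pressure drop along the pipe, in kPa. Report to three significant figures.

Δp ≈ 497 kPa

Re = VD/ν = 0.583·0.03690/0.00106 = 20.3 → laminar (Re < 2300)
f = 64/Re = 3.153
h_f = f(L/D)V²/(2g) = 3.153·(35.7/0.03690)·0.583²/(2·9.81) = 52.85 m
Δp = ρg·h_f = 959.0·9.81·52.85 = 497.2 kPa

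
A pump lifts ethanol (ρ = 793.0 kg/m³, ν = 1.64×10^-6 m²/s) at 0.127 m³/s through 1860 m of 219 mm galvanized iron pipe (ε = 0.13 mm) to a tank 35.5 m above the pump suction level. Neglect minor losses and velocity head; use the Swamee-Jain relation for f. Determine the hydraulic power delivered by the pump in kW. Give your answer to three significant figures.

V = 4Q/(πD²) = 3.372 m/s; Re = 4.50×10^5; ε/D = 5.94×10^-4; f = 0.01843
h_f = f(L/D)V²/2g = 90.67 m
Total head H = z + h_f = 35.5 + 90.67 = 126.2 m
P_hyd = ρgQH = 793.0·9.81·0.127·126.2 = 124.7 kW

P_hyd ≈ 125 kW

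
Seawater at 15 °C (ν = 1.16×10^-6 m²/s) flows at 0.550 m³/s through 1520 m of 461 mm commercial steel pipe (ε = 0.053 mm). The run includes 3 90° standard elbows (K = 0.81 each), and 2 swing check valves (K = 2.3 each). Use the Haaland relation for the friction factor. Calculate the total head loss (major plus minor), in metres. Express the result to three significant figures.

H_L ≈ 28.1 m

V = 4Q/(πD²) = 3.295 m/s; V²/2g = 0.5534 m
Re = 1.31×10^6, ε/D = 1.15×10^-4 → f = 0.01329 (Haaland)
Major: h_f = f(L/D)·V²/2g = 0.01329·3297·0.5534 = 24.26 m
Minor: ΣK = 7.03; h_m = ΣK·V²/2g = 3.890 m
Total H_L = 24.26 + 3.890 = 28.15 m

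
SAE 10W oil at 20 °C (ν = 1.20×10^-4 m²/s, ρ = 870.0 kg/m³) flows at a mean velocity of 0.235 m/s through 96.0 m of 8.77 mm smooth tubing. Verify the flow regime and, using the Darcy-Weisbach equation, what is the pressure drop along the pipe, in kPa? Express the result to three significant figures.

Δp ≈ 980 kPa

Re = VD/ν = 0.235·0.008770/1.20×10^-4 = 17.2 → laminar (Re < 2300)
f = 64/Re = 3.726
h_f = f(L/D)V²/(2g) = 3.726·(96.0/0.008770)·0.235²/(2·9.81) = 114.8 m
Δp = ρg·h_f = 870.0·9.81·114.8 = 979.9 kPa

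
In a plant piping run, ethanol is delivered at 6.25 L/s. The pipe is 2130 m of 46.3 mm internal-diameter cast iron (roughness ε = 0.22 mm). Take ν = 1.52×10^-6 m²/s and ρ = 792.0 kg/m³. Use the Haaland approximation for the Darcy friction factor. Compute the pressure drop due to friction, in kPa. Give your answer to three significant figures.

V = 4Q/(πD²) = 4·0.00625/(π·0.0463²) = 3.712 m/s
Re = VD/ν = 3.712·0.0463/1.52×10^-6 = 1.13×10^5 → turbulent
ε/D = 0.22/46.3 = 0.00475
Haaland: f = 0.03074
h_f = f(L/D)V²/(2g) = 0.03074·(2130/0.0463)·3.712²/(2·9.81) = 993.4 m
Δp = ρg·h_f = 792.0·9.81·993.4 = 7718 kPa

Δp ≈ 7720 kPa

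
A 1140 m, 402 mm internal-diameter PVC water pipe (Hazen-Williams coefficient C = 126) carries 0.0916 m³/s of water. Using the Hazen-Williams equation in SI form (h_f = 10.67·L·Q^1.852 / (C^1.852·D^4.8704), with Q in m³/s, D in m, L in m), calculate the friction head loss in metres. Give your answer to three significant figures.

h_f ≈ 1.59 m

h_f = 10.67·1140·0.0916^1.852 / (126^1.852·0.402^4.8704) = 1.586 m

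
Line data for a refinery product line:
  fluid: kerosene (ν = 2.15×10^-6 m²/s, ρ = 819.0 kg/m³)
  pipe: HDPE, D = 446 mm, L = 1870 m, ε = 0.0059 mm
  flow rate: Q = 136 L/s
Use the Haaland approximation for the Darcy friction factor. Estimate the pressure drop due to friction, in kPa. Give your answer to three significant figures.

Δp ≈ 20.7 kPa

V = 4Q/(πD²) = 4·0.136/(π·0.446²) = 0.8705 m/s
Re = VD/ν = 0.8705·0.446/2.15×10^-6 = 1.81×10^5 → turbulent
ε/D = 0.0059/446 = 1.32×10^-5
Haaland: f = 0.01589
h_f = f(L/D)V²/(2g) = 0.01589·(1870/0.446)·0.8705²/(2·9.81) = 2.573 m
Δp = ρg·h_f = 819.0·9.81·2.573 = 20.67 kPa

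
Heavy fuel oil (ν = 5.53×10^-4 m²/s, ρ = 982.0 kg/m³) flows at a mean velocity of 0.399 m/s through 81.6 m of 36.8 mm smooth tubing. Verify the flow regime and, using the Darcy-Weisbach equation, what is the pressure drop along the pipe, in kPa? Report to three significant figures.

Re = VD/ν = 0.399·0.03680/5.53×10^-4 = 26.6 → laminar (Re < 2300)
f = 64/Re = 2.410
h_f = f(L/D)V²/(2g) = 2.410·(81.6/0.03680)·0.399²/(2·9.81) = 43.37 m
Δp = ρg·h_f = 982.0·9.81·43.37 = 417.8 kPa

Δp ≈ 418 kPa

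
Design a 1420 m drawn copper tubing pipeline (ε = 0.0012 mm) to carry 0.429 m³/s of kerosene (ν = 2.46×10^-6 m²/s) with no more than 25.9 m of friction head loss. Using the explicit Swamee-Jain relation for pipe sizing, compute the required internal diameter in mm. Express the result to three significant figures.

Swamee-Jain (Type III): D = 0.66·[ε^1.25·(LQ²/(gh_f))^4.75 + ν·Q^9.4·(L/(gh_f))^5.2]^0.04
LQ²/(gh_f) = 1.029; L/(gh_f) = 5.589
Term 1 = ε^1.25·(…)^4.75 = 4.54×10^-8; Term 2 = ν·Q^9.4·(…)^5.2 = 6.64×10^-6
D = 0.66·(4.54×10^-8 + 6.64×10^-6)^0.04 = 0.4098 m = 410 mm
Check: V = 3.25 m/s, Re = 5.42×10^5, f = 0.01295, h_f = 24.2 m ≈ 25.9 m ✓

D ≈ 410 mm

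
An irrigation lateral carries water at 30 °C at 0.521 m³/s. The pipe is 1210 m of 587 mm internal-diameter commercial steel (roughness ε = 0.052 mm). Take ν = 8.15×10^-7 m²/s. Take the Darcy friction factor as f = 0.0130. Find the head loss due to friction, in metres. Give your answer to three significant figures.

V = 4Q/(πD²) = 4·0.521/(π·0.587²) = 1.925 m/s
h_f = f(L/D)V²/(2g) = 0.01300·(1210/0.587)·1.925²/(2·9.81) = 5.062 m

h_f ≈ 5.06 m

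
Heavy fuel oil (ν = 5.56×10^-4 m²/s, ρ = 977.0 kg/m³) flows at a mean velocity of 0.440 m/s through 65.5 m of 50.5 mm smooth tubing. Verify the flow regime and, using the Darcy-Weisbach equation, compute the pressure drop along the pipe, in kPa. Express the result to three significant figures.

Δp ≈ 196 kPa

Re = VD/ν = 0.440·0.05050/5.56×10^-4 = 40.0 → laminar (Re < 2300)
f = 64/Re = 1.601
h_f = f(L/D)V²/(2g) = 1.601·(65.5/0.05050)·0.440²/(2·9.81) = 20.50 m
Δp = ρg·h_f = 977.0·9.81·20.50 = 196.4 kPa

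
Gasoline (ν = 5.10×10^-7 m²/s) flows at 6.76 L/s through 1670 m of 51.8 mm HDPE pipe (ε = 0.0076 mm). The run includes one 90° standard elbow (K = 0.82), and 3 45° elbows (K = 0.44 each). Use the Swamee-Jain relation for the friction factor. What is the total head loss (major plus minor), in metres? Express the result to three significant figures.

H_L ≈ 267 m

V = 4Q/(πD²) = 3.208 m/s; V²/2g = 0.5244 m
Re = 3.26×10^5, ε/D = 1.47×10^-4 → f = 0.01570 (Swamee-Jain)
Major: h_f = f(L/D)·V²/2g = 0.01570·32239·0.5244 = 265.5 m
Minor: ΣK = 2.14; h_m = ΣK·V²/2g = 1.122 m
Total H_L = 265.5 + 1.122 = 266.6 m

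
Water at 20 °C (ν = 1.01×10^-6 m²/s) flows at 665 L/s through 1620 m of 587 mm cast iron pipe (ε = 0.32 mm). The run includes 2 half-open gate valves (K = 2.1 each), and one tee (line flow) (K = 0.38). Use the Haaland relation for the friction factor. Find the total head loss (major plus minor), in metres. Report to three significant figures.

V = 4Q/(πD²) = 2.457 m/s; V²/2g = 0.3078 m
Re = 1.43×10^6, ε/D = 5.45×10^-4 → f = 0.01735 (Haaland)
Major: h_f = f(L/D)·V²/2g = 0.01735·2760·0.3078 = 14.74 m
Minor: ΣK = 4.58; h_m = ΣK·V²/2g = 1.410 m
Total H_L = 14.74 + 1.410 = 16.15 m

H_L ≈ 16.1 m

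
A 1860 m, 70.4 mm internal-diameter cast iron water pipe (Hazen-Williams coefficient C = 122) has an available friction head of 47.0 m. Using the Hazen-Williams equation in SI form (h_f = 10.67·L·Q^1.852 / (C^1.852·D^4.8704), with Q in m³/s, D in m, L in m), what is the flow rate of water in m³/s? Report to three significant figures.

Rearranging: Q = [h_f·C^1.852·D^4.8704 / (10.67·L)]^(1/1.852)
Q = [47.0·122^1.852·0.0704^4.8704 / (10.67·1860)]^0.540 = 0.004345 m³/s

Q ≈ 0.00435 m³/s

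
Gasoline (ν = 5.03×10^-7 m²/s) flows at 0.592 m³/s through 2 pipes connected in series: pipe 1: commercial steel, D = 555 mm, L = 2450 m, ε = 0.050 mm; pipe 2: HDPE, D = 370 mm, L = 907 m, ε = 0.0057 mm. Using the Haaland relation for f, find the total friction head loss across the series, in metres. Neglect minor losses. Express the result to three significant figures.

H ≈ 54.5 m

Pipe 1: V = 2.447 m/s, Re = 2.70×10^6, ε/D = 9.01×10^-5, f = 0.01237, h_1 = f(L/D)V²/2g = 16.67 m
Pipe 2: V = 5.506 m/s, Re = 4.05×10^6, ε/D = 1.54×10^-5, f = 0.009993, h_2 = f(L/D)V²/2g = 37.85 m
Series → Q common, losses add: H = Σh = 54.52 m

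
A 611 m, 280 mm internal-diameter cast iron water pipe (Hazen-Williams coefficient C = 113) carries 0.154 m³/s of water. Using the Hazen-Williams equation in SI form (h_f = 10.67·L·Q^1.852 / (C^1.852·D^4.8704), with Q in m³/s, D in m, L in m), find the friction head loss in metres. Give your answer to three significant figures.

h_f = 10.67·611·0.154^1.852 / (113^1.852·0.280^4.8704) = 15.84 m

h_f ≈ 15.8 m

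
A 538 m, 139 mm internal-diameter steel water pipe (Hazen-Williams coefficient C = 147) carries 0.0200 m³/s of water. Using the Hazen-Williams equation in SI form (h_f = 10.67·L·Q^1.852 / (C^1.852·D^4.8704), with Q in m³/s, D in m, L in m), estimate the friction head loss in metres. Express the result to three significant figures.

h_f ≈ 5.92 m

h_f = 10.67·538·0.0200^1.852 / (147^1.852·0.139^4.8704) = 5.922 m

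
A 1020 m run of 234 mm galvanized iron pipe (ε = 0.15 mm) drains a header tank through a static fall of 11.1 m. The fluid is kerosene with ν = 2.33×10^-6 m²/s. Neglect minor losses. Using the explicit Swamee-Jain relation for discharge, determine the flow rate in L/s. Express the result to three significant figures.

Swamee-Jain (Type II): Q = -0.965·√(gD⁵h_f/L)·ln[ε/(3.7D) + √(3.17ν²L/(gD³h_f))]
√(gD⁵h_f/L) = √(9.81·0.234⁵·11.1/1020) = 0.008654
ε/(3.7D) = 1.73×10^-4; √(3.17ν²L/(gD³h_f)) = 1.12×10^-4
Q = -0.965·0.008654·ln(2.854×10^-4) = 0.06816 m³/s
Check: V = 1.58 m/s, Re = 1.59×10^5, f = 0.02002, h_f = 11.2 m ≈ 11.1 m ✓

Q ≈ 68.2 L/s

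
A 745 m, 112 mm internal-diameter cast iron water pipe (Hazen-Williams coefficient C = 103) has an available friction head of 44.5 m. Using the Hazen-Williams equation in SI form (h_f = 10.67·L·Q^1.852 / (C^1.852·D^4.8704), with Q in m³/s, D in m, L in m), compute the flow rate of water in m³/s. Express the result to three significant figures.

Q ≈ 0.0198 m³/s

Rearranging: Q = [h_f·C^1.852·D^4.8704 / (10.67·L)]^(1/1.852)
Q = [44.5·103^1.852·0.112^4.8704 / (10.67·745)]^0.540 = 0.01979 m³/s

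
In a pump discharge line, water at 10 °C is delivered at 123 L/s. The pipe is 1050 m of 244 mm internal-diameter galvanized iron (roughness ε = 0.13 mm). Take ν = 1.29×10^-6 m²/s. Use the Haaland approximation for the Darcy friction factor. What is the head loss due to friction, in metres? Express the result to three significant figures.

V = 4Q/(πD²) = 4·0.123/(π·0.244²) = 2.630 m/s
Re = VD/ν = 2.630·0.244/1.29×10^-6 = 4.98×10^5 → turbulent
ε/D = 0.13/244 = 5.33×10^-4
Haaland: f = 0.01779
h_f = f(L/D)V²/(2g) = 0.01779·(1050/0.244)·2.630²/(2·9.81) = 26.99 m

h_f ≈ 27.0 m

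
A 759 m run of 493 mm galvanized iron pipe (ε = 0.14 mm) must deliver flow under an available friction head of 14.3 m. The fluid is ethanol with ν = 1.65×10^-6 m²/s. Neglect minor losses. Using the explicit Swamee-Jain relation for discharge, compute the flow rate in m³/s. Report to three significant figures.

Swamee-Jain (Type II): Q = -0.965·√(gD⁵h_f/L)·ln[ε/(3.7D) + √(3.17ν²L/(gD³h_f))]
√(gD⁵h_f/L) = √(9.81·0.493⁵·14.3/759) = 0.07337
ε/(3.7D) = 7.68×10^-5; √(3.17ν²L/(gD³h_f)) = 1.97×10^-5
Q = -0.965·0.07337·ln(9.649×10^-5) = 0.6546 m³/s
Check: V = 3.43 m/s, Re = 1.02×10^6, f = 0.01559, h_f = 14.4 m ≈ 14.3 m ✓

Q ≈ 0.655 m³/s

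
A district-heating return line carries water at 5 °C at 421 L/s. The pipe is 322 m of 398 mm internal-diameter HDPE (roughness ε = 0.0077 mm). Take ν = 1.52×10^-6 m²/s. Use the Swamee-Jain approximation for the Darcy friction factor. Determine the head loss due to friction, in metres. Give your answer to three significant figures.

V = 4Q/(πD²) = 4·0.421/(π·0.398²) = 3.384 m/s
Re = VD/ν = 3.384·0.398/1.52×10^-6 = 8.86×10^5 → turbulent
ε/D = 0.0077/398 = 1.93×10^-5
Swamee-Jain: f = 0.01228
h_f = f(L/D)V²/(2g) = 0.01228·(322/0.398)·3.384²/(2·9.81) = 5.797 m

h_f ≈ 5.80 m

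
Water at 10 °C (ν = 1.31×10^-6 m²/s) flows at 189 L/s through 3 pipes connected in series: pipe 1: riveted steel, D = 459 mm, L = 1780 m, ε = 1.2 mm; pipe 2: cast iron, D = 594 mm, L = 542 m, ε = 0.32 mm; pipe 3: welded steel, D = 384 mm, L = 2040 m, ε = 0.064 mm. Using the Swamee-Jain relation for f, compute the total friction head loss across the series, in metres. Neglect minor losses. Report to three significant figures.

H ≈ 18.0 m

Pipe 1: V = 1.142 m/s, Re = 4.00×10^5, ε/D = 0.00261, f = 0.02568, h_1 = f(L/D)V²/2g = 6.623 m
Pipe 2: V = 0.6820 m/s, Re = 3.09×10^5, ε/D = 5.39×10^-4, f = 0.01851, h_2 = f(L/D)V²/2g = 0.4004 m
Pipe 3: V = 1.632 m/s, Re = 4.78×10^5, ε/D = 1.67×10^-4, f = 0.01525, h_3 = f(L/D)V²/2g = 11.00 m
Series → Q common, losses add: H = Σh = 18.02 m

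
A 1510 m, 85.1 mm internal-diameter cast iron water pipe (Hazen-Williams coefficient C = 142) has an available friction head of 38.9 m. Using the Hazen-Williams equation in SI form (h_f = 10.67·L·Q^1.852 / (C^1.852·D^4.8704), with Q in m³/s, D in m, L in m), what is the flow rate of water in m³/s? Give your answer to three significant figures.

Q ≈ 0.00841 m³/s

Rearranging: Q = [h_f·C^1.852·D^4.8704 / (10.67·L)]^(1/1.852)
Q = [38.9·142^1.852·0.0851^4.8704 / (10.67·1510)]^0.540 = 0.008415 m³/s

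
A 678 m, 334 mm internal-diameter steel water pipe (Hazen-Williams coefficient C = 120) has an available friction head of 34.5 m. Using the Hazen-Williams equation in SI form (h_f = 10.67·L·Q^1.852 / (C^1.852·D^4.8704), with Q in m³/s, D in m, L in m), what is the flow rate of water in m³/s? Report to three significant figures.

Rearranging: Q = [h_f·C^1.852·D^4.8704 / (10.67·L)]^(1/1.852)
Q = [34.5·120^1.852·0.334^4.8704 / (10.67·678)]^0.540 = 0.3743 m³/s

Q ≈ 0.374 m³/s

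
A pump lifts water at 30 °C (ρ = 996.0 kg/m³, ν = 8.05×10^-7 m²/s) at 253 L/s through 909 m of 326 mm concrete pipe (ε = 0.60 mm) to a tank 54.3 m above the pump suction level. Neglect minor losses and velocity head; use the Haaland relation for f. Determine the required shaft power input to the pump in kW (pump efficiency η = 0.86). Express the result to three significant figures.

V = 4Q/(πD²) = 3.031 m/s; Re = 1.23×10^6; ε/D = 0.00184; f = 0.02310
h_f = f(L/D)V²/2g = 30.16 m
Total head H = z + h_f = 54.3 + 30.16 = 84.46 m
P_hyd = ρgQH = 996.0·9.81·0.253·84.46 = 208.8 kW
P_shaft = P_hyd/η = 208.8/0.86 = 242.8 kW

P_shaft ≈ 243 kW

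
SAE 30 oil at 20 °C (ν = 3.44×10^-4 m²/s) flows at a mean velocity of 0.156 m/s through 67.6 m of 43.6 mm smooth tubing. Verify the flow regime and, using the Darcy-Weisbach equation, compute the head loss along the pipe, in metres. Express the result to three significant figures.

Re = VD/ν = 0.156·0.04360/3.44×10^-4 = 19.8 → laminar (Re < 2300)
f = 64/Re = 3.237
h_f = f(L/D)V²/(2g) = 3.237·(67.6/0.04360)·0.156²/(2·9.81) = 6.225 m

h_f ≈ 6.22 m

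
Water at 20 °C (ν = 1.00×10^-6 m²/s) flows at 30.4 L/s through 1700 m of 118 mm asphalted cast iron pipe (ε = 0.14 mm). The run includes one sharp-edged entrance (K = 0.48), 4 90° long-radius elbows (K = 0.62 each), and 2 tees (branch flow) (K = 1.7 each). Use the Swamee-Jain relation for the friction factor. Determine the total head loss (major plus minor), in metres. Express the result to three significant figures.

V = 4Q/(πD²) = 2.780 m/s; V²/2g = 0.3939 m
Re = 3.28×10^5, ε/D = 0.00119 → f = 0.02141 (Swamee-Jain)
Major: h_f = f(L/D)·V²/2g = 0.02141·14407·0.3939 = 121.5 m
Minor: ΣK = 6.36; h_m = ΣK·V²/2g = 2.505 m
Total H_L = 121.5 + 2.505 = 124.0 m

H_L ≈ 124 m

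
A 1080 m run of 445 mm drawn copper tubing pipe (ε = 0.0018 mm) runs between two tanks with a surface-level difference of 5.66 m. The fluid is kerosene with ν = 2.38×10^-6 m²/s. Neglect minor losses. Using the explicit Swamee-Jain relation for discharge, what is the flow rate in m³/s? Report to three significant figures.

Q ≈ 0.279 m³/s

Swamee-Jain (Type II): Q = -0.965·√(gD⁵h_f/L)·ln[ε/(3.7D) + √(3.17ν²L/(gD³h_f))]
√(gD⁵h_f/L) = √(9.81·0.445⁵·5.66/1080) = 0.02995
ε/(3.7D) = 1.09×10^-6; √(3.17ν²L/(gD³h_f)) = 6.30×10^-5
Q = -0.965·0.02995·ln(6.405×10^-5) = 0.2791 m³/s
Check: V = 1.79 m/s, Re = 3.36×10^5, f = 0.01413, h_f = 5.63 m ≈ 5.66 m ✓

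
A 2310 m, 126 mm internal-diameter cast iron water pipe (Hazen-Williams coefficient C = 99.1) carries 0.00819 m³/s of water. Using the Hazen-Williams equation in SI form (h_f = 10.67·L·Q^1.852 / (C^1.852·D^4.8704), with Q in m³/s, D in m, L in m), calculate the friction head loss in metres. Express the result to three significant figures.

h_f = 10.67·2310·0.00819^1.852 / (99.1^1.852·0.126^4.8704) = 16.29 m

h_f ≈ 16.3 m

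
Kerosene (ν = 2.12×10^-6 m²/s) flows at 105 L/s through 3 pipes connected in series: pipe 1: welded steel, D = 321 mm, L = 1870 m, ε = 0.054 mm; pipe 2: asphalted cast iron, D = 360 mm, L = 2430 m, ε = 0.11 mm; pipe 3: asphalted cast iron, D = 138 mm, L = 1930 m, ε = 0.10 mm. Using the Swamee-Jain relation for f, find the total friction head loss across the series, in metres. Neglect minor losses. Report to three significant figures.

H ≈ 687 m

Pipe 1: V = 1.297 m/s, Re = 1.96×10^5, ε/D = 1.68×10^-4, f = 0.01695, h_1 = f(L/D)V²/2g = 8.471 m
Pipe 2: V = 1.032 m/s, Re = 1.75×10^5, ε/D = 3.06×10^-4, f = 0.01810, h_2 = f(L/D)V²/2g = 6.627 m
Pipe 3: V = 7.020 m/s, Re = 4.57×10^5, ε/D = 7.25×10^-4, f = 0.01912, h_3 = f(L/D)V²/2g = 671.6 m
Series → Q common, losses add: H = Σh = 686.7 m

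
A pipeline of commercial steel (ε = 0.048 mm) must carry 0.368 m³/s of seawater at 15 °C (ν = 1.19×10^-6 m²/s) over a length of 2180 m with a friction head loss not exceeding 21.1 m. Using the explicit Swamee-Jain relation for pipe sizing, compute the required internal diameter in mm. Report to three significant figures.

D ≈ 441 mm

Swamee-Jain (Type III): D = 0.66·[ε^1.25·(LQ²/(gh_f))^4.75 + ν·Q^9.4·(L/(gh_f))^5.2]^0.04
LQ²/(gh_f) = 1.426; L/(gh_f) = 10.53
Term 1 = ε^1.25·(…)^4.75 = 2.16×10^-5; Term 2 = ν·Q^9.4·(…)^5.2 = 2.05×10^-5
D = 0.66·(2.16×10^-5 + 2.05×10^-5)^0.04 = 0.4411 m = 441 mm
Check: V = 2.41 m/s, Re = 8.93×10^5, f = 0.01376, h_f = 20.1 m ≈ 21.1 m ✓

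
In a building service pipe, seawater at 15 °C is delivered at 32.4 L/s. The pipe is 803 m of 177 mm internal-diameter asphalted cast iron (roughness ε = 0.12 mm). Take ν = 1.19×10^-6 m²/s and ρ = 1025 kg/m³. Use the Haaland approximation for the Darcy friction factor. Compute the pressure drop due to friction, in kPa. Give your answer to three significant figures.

V = 4Q/(πD²) = 4·0.0324/(π·0.177²) = 1.317 m/s
Re = VD/ν = 1.317·0.177/1.19×10^-6 = 1.96×10^5 → turbulent
ε/D = 0.12/177 = 6.78×10^-4
Haaland: f = 0.01955
h_f = f(L/D)V²/(2g) = 0.01955·(803/0.177)·1.317²/(2·9.81) = 7.838 m
Δp = ρg·h_f = 1025·9.81·7.838 = 78.81 kPa

Δp ≈ 78.8 kPa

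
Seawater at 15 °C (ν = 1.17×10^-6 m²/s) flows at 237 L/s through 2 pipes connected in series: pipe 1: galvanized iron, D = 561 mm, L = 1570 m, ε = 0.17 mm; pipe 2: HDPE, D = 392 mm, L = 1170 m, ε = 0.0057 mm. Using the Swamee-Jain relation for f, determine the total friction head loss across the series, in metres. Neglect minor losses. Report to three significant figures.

Pipe 1: V = 0.9588 m/s, Re = 4.60×10^5, ε/D = 3.03×10^-4, f = 0.01649, h_1 = f(L/D)V²/2g = 2.163 m
Pipe 2: V = 1.964 m/s, Re = 6.58×10^5, ε/D = 1.45×10^-5, f = 0.01274, h_2 = f(L/D)V²/2g = 7.477 m
Series → Q common, losses add: H = Σh = 9.639 m

H ≈ 9.64 m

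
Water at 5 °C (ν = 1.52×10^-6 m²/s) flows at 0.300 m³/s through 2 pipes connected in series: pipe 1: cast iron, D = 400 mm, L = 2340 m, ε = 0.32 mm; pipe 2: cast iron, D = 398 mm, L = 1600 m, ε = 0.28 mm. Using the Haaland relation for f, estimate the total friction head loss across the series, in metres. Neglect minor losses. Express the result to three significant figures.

Pipe 1: V = 2.387 m/s, Re = 6.28×10^5, ε/D = 8.00×10^-4, f = 0.01914, h_1 = f(L/D)V²/2g = 32.52 m
Pipe 2: V = 2.411 m/s, Re = 6.31×10^5, ε/D = 7.04×10^-4, f = 0.01863, h_2 = f(L/D)V²/2g = 22.19 m
Series → Q common, losses add: H = Σh = 54.72 m

H ≈ 54.7 m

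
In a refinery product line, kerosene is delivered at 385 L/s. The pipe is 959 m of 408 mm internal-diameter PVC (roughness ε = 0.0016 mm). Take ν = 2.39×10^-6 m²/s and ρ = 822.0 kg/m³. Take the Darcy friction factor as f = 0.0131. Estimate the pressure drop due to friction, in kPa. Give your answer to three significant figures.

V = 4Q/(πD²) = 4·0.385/(π·0.408²) = 2.945 m/s
h_f = f(L/D)V²/(2g) = 0.01310·(959/0.408)·2.945²/(2·9.81) = 13.61 m
Δp = ρg·h_f = 822.0·9.81·13.61 = 109.7 kPa

Δp ≈ 110 kPa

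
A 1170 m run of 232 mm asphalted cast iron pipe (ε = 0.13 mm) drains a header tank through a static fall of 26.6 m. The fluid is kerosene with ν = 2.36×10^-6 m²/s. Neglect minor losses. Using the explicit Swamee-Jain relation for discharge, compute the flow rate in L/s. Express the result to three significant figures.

Swamee-Jain (Type II): Q = -0.965·√(gD⁵h_f/L)·ln[ε/(3.7D) + √(3.17ν²L/(gD³h_f))]
√(gD⁵h_f/L) = √(9.81·0.232⁵·26.6/1170) = 0.01224
ε/(3.7D) = 1.51×10^-4; √(3.17ν²L/(gD³h_f)) = 7.96×10^-5
Q = -0.965·0.01224·ln(2.311×10^-4) = 0.09892 m³/s
Check: V = 2.34 m/s, Re = 2.30×10^5, f = 0.01903, h_f = 26.8 m ≈ 26.6 m ✓

Q ≈ 98.9 L/s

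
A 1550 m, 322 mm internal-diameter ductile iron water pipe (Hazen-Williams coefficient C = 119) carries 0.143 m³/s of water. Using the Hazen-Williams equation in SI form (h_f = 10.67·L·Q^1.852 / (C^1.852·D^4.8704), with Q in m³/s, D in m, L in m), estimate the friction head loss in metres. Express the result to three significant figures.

h_f = 10.67·1550·0.143^1.852 / (119^1.852·0.322^4.8704) = 16.11 m

h_f ≈ 16.1 m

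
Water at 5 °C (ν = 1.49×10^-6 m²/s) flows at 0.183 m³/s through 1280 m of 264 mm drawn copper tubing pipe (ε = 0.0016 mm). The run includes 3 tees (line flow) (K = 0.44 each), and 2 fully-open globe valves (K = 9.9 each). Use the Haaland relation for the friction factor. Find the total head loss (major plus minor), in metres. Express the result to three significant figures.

H_L ≈ 47.2 m

V = 4Q/(πD²) = 3.343 m/s; V²/2g = 0.5696 m
Re = 5.92×10^5, ε/D = 6.06×10^-6 → f = 0.01275 (Haaland)
Major: h_f = f(L/D)·V²/2g = 0.01275·4848·0.5696 = 35.22 m
Minor: ΣK = 21.1; h_m = ΣK·V²/2g = 12.03 m
Total H_L = 35.22 + 12.03 = 47.25 m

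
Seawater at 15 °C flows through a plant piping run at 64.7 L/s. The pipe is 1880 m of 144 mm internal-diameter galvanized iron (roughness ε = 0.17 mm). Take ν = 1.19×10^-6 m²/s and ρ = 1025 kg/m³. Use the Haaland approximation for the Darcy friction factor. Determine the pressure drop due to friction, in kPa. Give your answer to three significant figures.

Δp ≈ 2220 kPa

V = 4Q/(πD²) = 4·0.0647/(π·0.144²) = 3.973 m/s
Re = VD/ν = 3.973·0.144/1.19×10^-6 = 4.81×10^5 → turbulent
ε/D = 0.17/144 = 0.00118
Haaland: f = 0.02098
h_f = f(L/D)V²/(2g) = 0.02098·(1880/0.144)·3.973²/(2·9.81) = 220.3 m
Δp = ρg·h_f = 1025·9.81·220.3 = 2215 kPa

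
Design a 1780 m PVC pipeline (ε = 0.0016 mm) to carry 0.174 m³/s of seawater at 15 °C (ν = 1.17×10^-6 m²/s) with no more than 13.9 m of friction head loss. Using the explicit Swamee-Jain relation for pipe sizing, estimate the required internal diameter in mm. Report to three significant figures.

D ≈ 338 mm

Swamee-Jain (Type III): D = 0.66·[ε^1.25·(LQ²/(gh_f))^4.75 + ν·Q^9.4·(L/(gh_f))^5.2]^0.04
LQ²/(gh_f) = 0.3952; L/(gh_f) = 13.05
Term 1 = ε^1.25·(…)^4.75 = 6.92×10^-10; Term 2 = ν·Q^9.4·(…)^5.2 = 5.38×10^-8
D = 0.66·(6.92×10^-10 + 5.38×10^-8)^0.04 = 0.3381 m = 338 mm
Check: V = 1.94 m/s, Re = 5.60×10^5, f = 0.01291, h_f = 13.0 m ≈ 13.9 m ✓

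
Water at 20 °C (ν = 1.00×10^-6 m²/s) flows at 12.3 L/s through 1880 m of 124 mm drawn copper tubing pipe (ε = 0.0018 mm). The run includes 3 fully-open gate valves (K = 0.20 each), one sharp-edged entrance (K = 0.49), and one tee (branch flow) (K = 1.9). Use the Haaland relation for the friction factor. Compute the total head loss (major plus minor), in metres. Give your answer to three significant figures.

H_L ≈ 13.8 m

V = 4Q/(πD²) = 1.019 m/s; V²/2g = 0.05287 m
Re = 1.26×10^5, ε/D = 1.45×10^-5 → f = 0.01705 (Haaland)
Major: h_f = f(L/D)·V²/2g = 0.01705·15161·0.05287 = 13.67 m
Minor: ΣK = 2.99; h_m = ΣK·V²/2g = 0.1581 m
Total H_L = 13.67 + 0.1581 = 13.83 m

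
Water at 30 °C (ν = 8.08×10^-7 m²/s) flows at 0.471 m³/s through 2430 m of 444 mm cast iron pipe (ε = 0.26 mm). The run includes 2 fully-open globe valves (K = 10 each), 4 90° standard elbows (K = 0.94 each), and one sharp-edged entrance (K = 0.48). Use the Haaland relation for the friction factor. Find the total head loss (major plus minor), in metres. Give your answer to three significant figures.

V = 4Q/(πD²) = 3.042 m/s; V²/2g = 0.4717 m
Re = 1.67×10^6, ε/D = 5.86×10^-4 → f = 0.01758 (Haaland)
Major: h_f = f(L/D)·V²/2g = 0.01758·5473·0.4717 = 45.38 m
Minor: ΣK = 24.2; h_m = ΣK·V²/2g = 11.43 m
Total H_L = 45.38 + 11.43 = 56.82 m

H_L ≈ 56.8 m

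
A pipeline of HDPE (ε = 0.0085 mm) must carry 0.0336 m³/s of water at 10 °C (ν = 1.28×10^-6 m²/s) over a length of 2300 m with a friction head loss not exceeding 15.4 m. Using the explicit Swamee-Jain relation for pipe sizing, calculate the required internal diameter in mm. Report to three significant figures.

D ≈ 189 mm

Swamee-Jain (Type III): D = 0.66·[ε^1.25·(LQ²/(gh_f))^4.75 + ν·Q^9.4·(L/(gh_f))^5.2]^0.04
LQ²/(gh_f) = 0.01719; L/(gh_f) = 15.22
Term 1 = ε^1.25·(…)^4.75 = 1.90×10^-15; Term 2 = ν·Q^9.4·(…)^5.2 = 2.54×10^-14
D = 0.66·(1.90×10^-15 + 2.54×10^-14)^0.04 = 0.1892 m = 189 mm
Check: V = 1.19 m/s, Re = 1.77×10^5, f = 0.01629, h_f = 14.4 m ≈ 15.4 m ✓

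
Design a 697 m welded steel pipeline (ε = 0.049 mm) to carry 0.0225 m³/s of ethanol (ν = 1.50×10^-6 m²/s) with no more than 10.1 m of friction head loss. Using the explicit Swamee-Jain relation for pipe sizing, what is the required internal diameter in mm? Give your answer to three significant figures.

D ≈ 142 mm

Swamee-Jain (Type III): D = 0.66·[ε^1.25·(LQ²/(gh_f))^4.75 + ν·Q^9.4·(L/(gh_f))^5.2]^0.04
LQ²/(gh_f) = 0.003561; L/(gh_f) = 7.035
Term 1 = ε^1.25·(…)^4.75 = 9.61×10^-18; Term 2 = ν·Q^9.4·(…)^5.2 = 1.24×10^-17
D = 0.66·(9.61×10^-18 + 1.24×10^-17)^0.04 = 0.1423 m = 142 mm
Check: V = 1.41 m/s, Re = 1.34×10^5, f = 0.01893, h_f = 9.46 m ≈ 10.1 m ✓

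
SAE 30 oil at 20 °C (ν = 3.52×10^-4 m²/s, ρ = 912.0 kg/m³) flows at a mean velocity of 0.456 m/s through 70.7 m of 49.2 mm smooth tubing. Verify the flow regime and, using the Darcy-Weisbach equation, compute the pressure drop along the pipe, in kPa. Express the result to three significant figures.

Δp ≈ 137 kPa

Re = VD/ν = 0.456·0.04920/3.52×10^-4 = 63.7 → laminar (Re < 2300)
f = 64/Re = 1.004
h_f = f(L/D)V²/(2g) = 1.004·(70.7/0.04920)·0.456²/(2·9.81) = 15.29 m
Δp = ρg·h_f = 912.0·9.81·15.29 = 136.8 kPa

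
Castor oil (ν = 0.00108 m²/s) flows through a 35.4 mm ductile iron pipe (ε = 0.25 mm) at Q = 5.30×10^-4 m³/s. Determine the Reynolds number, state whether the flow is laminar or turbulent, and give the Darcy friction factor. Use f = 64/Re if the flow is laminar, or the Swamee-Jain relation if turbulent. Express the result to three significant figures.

Re ≈ 17.7; laminar; f = 64/Re ≈ 3.63

V = 4Q/(πD²) = 0.5385 m/s
Re = VD/ν = 0.5385·0.0354/0.00108 = 17.7
Re < 2300 → laminar → f = 64/Re = 3.626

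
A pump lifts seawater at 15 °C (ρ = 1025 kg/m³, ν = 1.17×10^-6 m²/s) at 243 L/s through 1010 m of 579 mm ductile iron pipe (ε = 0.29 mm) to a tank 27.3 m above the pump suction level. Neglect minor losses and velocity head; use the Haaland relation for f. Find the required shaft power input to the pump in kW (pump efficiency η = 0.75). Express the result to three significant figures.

P_shaft ≈ 93.3 kW

V = 4Q/(πD²) = 0.9229 m/s; Re = 4.57×10^5; ε/D = 5.01×10^-4; f = 0.01766
h_f = f(L/D)V²/2g = 1.337 m
Total head H = z + h_f = 27.3 + 1.337 = 28.64 m
P_hyd = ρgQH = 1025·9.81·0.243·28.64 = 69.97 kW
P_shaft = P_hyd/η = 69.97/0.75 = 93.30 kW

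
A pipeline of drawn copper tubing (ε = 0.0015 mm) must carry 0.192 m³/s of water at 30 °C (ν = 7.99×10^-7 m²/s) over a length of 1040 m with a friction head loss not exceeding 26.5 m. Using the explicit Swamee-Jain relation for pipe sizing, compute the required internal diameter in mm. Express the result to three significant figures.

D ≈ 270 mm

Swamee-Jain (Type III): D = 0.66·[ε^1.25·(LQ²/(gh_f))^4.75 + ν·Q^9.4·(L/(gh_f))^5.2]^0.04
LQ²/(gh_f) = 0.1475; L/(gh_f) = 4.001
Term 1 = ε^1.25·(…)^4.75 = 5.91×10^-12; Term 2 = ν·Q^9.4·(…)^5.2 = 1.98×10^-10
D = 0.66·(5.91×10^-12 + 1.98×10^-10)^0.04 = 0.2703 m = 270 mm
Check: V = 3.34 m/s, Re = 1.13×10^6, f = 0.01152, h_f = 25.3 m ≈ 26.5 m ✓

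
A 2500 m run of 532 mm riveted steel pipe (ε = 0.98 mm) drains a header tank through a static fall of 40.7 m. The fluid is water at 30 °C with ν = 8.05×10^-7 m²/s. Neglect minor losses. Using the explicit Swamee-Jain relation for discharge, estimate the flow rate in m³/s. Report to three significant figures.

Swamee-Jain (Type II): Q = -0.965·√(gD⁵h_f/L)·ln[ε/(3.7D) + √(3.17ν²L/(gD³h_f))]
√(gD⁵h_f/L) = √(9.81·0.532⁵·40.7/2500) = 0.08250
ε/(3.7D) = 4.98×10^-4; √(3.17ν²L/(gD³h_f)) = 9.24×10^-6
Q = -0.965·0.08250·ln(5.071×10^-4) = 0.6040 m³/s
Check: V = 2.72 m/s, Re = 1.80×10^6, f = 0.02308, h_f = 40.8 m ≈ 40.7 m ✓

Q ≈ 0.604 m³/s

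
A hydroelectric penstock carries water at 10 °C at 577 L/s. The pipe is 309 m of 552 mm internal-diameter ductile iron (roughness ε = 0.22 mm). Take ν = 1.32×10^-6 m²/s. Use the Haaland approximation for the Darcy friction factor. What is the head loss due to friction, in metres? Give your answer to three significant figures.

h_f ≈ 2.72 m

V = 4Q/(πD²) = 4·0.577/(π·0.552²) = 2.411 m/s
Re = VD/ν = 2.411·0.552/1.32×10^-6 = 1.01×10^6 → turbulent
ε/D = 0.22/552 = 3.99×10^-4
Haaland: f = 0.01643
h_f = f(L/D)V²/(2g) = 0.01643·(309/0.552)·2.411²/(2·9.81) = 2.724 m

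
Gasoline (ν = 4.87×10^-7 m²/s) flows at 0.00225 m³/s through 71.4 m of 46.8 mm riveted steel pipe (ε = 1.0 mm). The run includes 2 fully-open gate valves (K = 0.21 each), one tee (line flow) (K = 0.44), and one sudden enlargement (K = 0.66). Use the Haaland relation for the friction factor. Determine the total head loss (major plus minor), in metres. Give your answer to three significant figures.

V = 4Q/(πD²) = 1.308 m/s; V²/2g = 0.08720 m
Re = 1.26×10^5, ε/D = 0.0214 → f = 0.05029 (Haaland)
Major: h_f = f(L/D)·V²/2g = 0.05029·1526·0.08720 = 6.690 m
Minor: ΣK = 1.52; h_m = ΣK·V²/2g = 0.1325 m
Total H_L = 6.690 + 0.1325 = 6.822 m

H_L ≈ 6.82 m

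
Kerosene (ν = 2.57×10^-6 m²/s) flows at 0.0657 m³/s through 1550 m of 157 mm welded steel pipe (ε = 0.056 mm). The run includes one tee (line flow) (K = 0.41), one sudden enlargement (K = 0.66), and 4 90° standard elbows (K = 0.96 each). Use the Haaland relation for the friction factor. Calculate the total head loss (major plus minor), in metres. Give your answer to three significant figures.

H_L ≈ 106 m

V = 4Q/(πD²) = 3.394 m/s; V²/2g = 0.5870 m
Re = 2.07×10^5, ε/D = 3.57×10^-4 → f = 0.01778 (Haaland)
Major: h_f = f(L/D)·V²/2g = 0.01778·9873·0.5870 = 103.0 m
Minor: ΣK = 4.91; h_m = ΣK·V²/2g = 2.882 m
Total H_L = 103.0 + 2.882 = 105.9 m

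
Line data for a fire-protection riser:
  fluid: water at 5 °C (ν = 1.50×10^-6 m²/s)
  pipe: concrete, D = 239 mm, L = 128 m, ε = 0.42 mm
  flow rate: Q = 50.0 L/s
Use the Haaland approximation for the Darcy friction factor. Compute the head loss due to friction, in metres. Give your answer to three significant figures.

h_f ≈ 0.801 m

V = 4Q/(πD²) = 4·0.0500/(π·0.239²) = 1.115 m/s
Re = VD/ν = 1.115·0.239/1.50×10^-6 = 1.78×10^5 → turbulent
ε/D = 0.42/239 = 0.00176
Haaland: f = 0.02364
h_f = f(L/D)V²/(2g) = 0.02364·(128/0.239)·1.115²/(2·9.81) = 0.8015 m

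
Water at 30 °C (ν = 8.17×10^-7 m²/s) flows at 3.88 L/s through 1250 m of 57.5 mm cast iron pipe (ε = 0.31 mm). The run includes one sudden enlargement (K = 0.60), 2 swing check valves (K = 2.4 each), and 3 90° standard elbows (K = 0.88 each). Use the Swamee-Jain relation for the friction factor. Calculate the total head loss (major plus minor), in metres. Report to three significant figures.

V = 4Q/(πD²) = 1.494 m/s; V²/2g = 0.1138 m
Re = 1.05×10^5, ε/D = 0.00539 → f = 0.03217 (Swamee-Jain)
Major: h_f = f(L/D)·V²/2g = 0.03217·21739·0.1138 = 79.58 m
Minor: ΣK = 8.04; h_m = ΣK·V²/2g = 0.9149 m
Total H_L = 79.58 + 0.9149 = 80.50 m

H_L ≈ 80.5 m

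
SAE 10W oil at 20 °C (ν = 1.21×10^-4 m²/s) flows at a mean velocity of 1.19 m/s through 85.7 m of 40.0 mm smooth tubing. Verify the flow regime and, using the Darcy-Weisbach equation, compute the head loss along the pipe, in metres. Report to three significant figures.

h_f ≈ 25.2 m

Re = VD/ν = 1.19·0.04000/1.21×10^-4 = 393 → laminar (Re < 2300)
f = 64/Re = 0.1627
h_f = f(L/D)V²/(2g) = 0.1627·(85.7/0.04000)·1.19²/(2·9.81) = 25.16 m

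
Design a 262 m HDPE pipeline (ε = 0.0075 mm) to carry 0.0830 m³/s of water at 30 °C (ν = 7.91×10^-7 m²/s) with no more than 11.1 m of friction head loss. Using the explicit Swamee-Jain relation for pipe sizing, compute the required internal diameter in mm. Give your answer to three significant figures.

Swamee-Jain (Type III): D = 0.66·[ε^1.25·(LQ²/(gh_f))^4.75 + ν·Q^9.4·(L/(gh_f))^5.2]^0.04
LQ²/(gh_f) = 0.01658; L/(gh_f) = 2.406
Term 1 = ε^1.25·(…)^4.75 = 1.37×10^-15; Term 2 = ν·Q^9.4·(…)^5.2 = 5.25×10^-15
D = 0.66·(1.37×10^-15 + 5.25×10^-15)^0.04 = 0.1788 m = 179 mm
Check: V = 3.31 m/s, Re = 7.47×10^5, f = 0.01299, h_f = 10.6 m ≈ 11.1 m ✓

D ≈ 179 mm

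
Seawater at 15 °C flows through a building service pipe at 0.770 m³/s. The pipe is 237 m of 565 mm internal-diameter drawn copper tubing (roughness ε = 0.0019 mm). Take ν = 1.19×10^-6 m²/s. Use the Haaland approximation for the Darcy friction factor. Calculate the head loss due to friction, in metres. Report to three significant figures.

h_f ≈ 2.21 m

V = 4Q/(πD²) = 4·0.770/(π·0.565²) = 3.071 m/s
Re = VD/ν = 3.071·0.565/1.19×10^-6 = 1.46×10^6 → turbulent
ε/D = 0.0019/565 = 3.36×10^-6
Haaland: f = 0.01096
h_f = f(L/D)V²/(2g) = 0.01096·(237/0.565)·3.071²/(2·9.81) = 2.210 m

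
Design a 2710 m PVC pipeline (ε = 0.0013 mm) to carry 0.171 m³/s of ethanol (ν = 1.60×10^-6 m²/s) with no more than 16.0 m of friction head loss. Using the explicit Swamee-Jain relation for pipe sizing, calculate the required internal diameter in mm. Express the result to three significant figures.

D ≈ 360 mm

Swamee-Jain (Type III): D = 0.66·[ε^1.25·(LQ²/(gh_f))^4.75 + ν·Q^9.4·(L/(gh_f))^5.2]^0.04
LQ²/(gh_f) = 0.5049; L/(gh_f) = 17.27
Term 1 = ε^1.25·(…)^4.75 = 1.71×10^-9; Term 2 = ν·Q^9.4·(…)^5.2 = 2.68×10^-7
D = 0.66·(1.71×10^-9 + 2.68×10^-7)^0.04 = 0.3604 m = 360 mm
Check: V = 1.68 m/s, Re = 3.78×10^5, f = 0.01382, h_f = 14.9 m ≈ 16.0 m ✓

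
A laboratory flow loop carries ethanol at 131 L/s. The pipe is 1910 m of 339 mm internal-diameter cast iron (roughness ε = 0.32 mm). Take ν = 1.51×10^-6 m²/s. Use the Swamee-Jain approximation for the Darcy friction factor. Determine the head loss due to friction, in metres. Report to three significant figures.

V = 4Q/(πD²) = 4·0.131/(π·0.339²) = 1.451 m/s
Re = VD/ν = 1.451·0.339/1.51×10^-6 = 3.26×10^5 → turbulent
ε/D = 0.32/339 = 9.44×10^-4
Swamee-Jain: f = 0.02043
h_f = f(L/D)V²/(2g) = 0.02043·(1910/0.339)·1.451²/(2·9.81) = 12.36 m

h_f ≈ 12.4 m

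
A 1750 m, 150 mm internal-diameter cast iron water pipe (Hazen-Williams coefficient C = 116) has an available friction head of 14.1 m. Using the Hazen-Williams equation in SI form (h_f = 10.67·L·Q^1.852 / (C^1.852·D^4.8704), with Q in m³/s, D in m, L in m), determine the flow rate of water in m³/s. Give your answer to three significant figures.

Rearranging: Q = [h_f·C^1.852·D^4.8704 / (10.67·L)]^(1/1.852)
Q = [14.1·116^1.852·0.150^4.8704 / (10.67·1750)]^0.540 = 0.01629 m³/s

Q ≈ 0.0163 m³/s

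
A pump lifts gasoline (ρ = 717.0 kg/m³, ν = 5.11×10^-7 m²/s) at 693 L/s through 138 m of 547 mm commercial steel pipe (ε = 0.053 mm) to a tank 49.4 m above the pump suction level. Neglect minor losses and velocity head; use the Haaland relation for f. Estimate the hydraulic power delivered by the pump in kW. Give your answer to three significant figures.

P_hyd ≈ 248 kW

V = 4Q/(πD²) = 2.949 m/s; Re = 3.16×10^6; ε/D = 9.69×10^-5; f = 0.01243
h_f = f(L/D)V²/2g = 1.390 m
Total head H = z + h_f = 49.4 + 1.390 = 50.79 m
P_hyd = ρgQH = 717.0·9.81·0.693·50.79 = 247.6 kW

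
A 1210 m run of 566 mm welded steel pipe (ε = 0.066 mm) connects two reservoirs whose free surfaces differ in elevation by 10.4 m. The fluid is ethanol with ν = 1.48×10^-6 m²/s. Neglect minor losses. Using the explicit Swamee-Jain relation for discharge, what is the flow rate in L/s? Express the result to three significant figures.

Q ≈ 665 L/s

Swamee-Jain (Type II): Q = -0.965·√(gD⁵h_f/L)·ln[ε/(3.7D) + √(3.17ν²L/(gD³h_f))]
√(gD⁵h_f/L) = √(9.81·0.566⁵·10.4/1210) = 0.06998
ε/(3.7D) = 3.15×10^-5; √(3.17ν²L/(gD³h_f)) = 2.13×10^-5
Q = -0.965·0.06998·ln(5.283×10^-5) = 0.6651 m³/s
Check: V = 2.64 m/s, Re = 1.01×10^6, f = 0.01373, h_f = 10.5 m ≈ 10.4 m ✓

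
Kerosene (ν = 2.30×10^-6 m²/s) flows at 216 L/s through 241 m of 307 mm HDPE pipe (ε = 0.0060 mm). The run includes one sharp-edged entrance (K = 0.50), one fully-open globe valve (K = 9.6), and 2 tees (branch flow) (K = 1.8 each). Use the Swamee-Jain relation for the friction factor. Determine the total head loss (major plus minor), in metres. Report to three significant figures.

V = 4Q/(πD²) = 2.918 m/s; V²/2g = 0.4340 m
Re = 3.89×10^5, ε/D = 1.95×10^-5 → f = 0.01396 (Swamee-Jain)
Major: h_f = f(L/D)·V²/2g = 0.01396·785.0·0.4340 = 4.757 m
Minor: ΣK = 13.7; h_m = ΣK·V²/2g = 5.946 m
Total H_L = 4.757 + 5.946 = 10.70 m

H_L ≈ 10.7 m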